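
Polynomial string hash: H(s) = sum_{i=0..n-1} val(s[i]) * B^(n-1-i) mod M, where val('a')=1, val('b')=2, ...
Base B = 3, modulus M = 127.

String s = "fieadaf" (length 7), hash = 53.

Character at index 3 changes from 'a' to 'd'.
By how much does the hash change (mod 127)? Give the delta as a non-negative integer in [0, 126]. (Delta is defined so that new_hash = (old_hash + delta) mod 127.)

Delta formula: (val(new) - val(old)) * B^(n-1-k) mod M
  val('d') - val('a') = 4 - 1 = 3
  B^(n-1-k) = 3^3 mod 127 = 27
  Delta = 3 * 27 mod 127 = 81

Answer: 81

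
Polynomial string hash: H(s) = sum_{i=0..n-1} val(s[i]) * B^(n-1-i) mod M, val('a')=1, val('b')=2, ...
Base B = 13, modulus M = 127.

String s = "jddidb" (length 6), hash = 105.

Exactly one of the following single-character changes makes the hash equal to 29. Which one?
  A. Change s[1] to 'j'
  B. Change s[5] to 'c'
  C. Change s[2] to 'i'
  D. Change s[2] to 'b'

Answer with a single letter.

Option A: s[1]='d'->'j', delta=(10-4)*13^4 mod 127 = 43, hash=105+43 mod 127 = 21
Option B: s[5]='b'->'c', delta=(3-2)*13^0 mod 127 = 1, hash=105+1 mod 127 = 106
Option C: s[2]='d'->'i', delta=(9-4)*13^3 mod 127 = 63, hash=105+63 mod 127 = 41
Option D: s[2]='d'->'b', delta=(2-4)*13^3 mod 127 = 51, hash=105+51 mod 127 = 29 <-- target

Answer: D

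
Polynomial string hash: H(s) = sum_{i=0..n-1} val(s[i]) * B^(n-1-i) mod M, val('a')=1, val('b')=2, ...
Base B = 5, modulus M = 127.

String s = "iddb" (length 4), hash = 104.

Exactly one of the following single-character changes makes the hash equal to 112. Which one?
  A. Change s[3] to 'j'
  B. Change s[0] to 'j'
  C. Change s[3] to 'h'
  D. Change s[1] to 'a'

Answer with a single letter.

Option A: s[3]='b'->'j', delta=(10-2)*5^0 mod 127 = 8, hash=104+8 mod 127 = 112 <-- target
Option B: s[0]='i'->'j', delta=(10-9)*5^3 mod 127 = 125, hash=104+125 mod 127 = 102
Option C: s[3]='b'->'h', delta=(8-2)*5^0 mod 127 = 6, hash=104+6 mod 127 = 110
Option D: s[1]='d'->'a', delta=(1-4)*5^2 mod 127 = 52, hash=104+52 mod 127 = 29

Answer: A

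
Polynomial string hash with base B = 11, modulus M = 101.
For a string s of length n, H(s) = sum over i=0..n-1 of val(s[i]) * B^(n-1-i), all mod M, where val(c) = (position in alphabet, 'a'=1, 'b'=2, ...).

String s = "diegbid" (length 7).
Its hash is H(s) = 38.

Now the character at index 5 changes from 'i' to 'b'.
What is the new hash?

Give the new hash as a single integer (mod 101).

Answer: 62

Derivation:
val('i') = 9, val('b') = 2
Position k = 5, exponent = n-1-k = 1
B^1 mod M = 11^1 mod 101 = 11
Delta = (2 - 9) * 11 mod 101 = 24
New hash = (38 + 24) mod 101 = 62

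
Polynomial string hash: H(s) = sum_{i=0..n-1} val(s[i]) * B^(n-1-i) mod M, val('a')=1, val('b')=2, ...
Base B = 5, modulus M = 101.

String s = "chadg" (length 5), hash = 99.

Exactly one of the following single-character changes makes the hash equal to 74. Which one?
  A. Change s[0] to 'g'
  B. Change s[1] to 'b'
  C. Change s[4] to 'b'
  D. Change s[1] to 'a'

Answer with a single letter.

Option A: s[0]='c'->'g', delta=(7-3)*5^4 mod 101 = 76, hash=99+76 mod 101 = 74 <-- target
Option B: s[1]='h'->'b', delta=(2-8)*5^3 mod 101 = 58, hash=99+58 mod 101 = 56
Option C: s[4]='g'->'b', delta=(2-7)*5^0 mod 101 = 96, hash=99+96 mod 101 = 94
Option D: s[1]='h'->'a', delta=(1-8)*5^3 mod 101 = 34, hash=99+34 mod 101 = 32

Answer: A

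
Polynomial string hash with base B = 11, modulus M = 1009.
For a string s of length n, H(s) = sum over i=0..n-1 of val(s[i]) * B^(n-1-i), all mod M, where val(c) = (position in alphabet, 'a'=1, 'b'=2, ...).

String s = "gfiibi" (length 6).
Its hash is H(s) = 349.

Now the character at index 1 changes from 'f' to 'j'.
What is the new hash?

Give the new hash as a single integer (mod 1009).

Answer: 391

Derivation:
val('f') = 6, val('j') = 10
Position k = 1, exponent = n-1-k = 4
B^4 mod M = 11^4 mod 1009 = 515
Delta = (10 - 6) * 515 mod 1009 = 42
New hash = (349 + 42) mod 1009 = 391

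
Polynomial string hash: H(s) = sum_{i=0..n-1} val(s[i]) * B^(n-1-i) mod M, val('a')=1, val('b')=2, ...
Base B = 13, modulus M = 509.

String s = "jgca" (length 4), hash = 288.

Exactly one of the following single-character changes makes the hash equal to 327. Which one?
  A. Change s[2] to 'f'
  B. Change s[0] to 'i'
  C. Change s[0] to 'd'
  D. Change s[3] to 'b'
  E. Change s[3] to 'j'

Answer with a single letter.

Answer: A

Derivation:
Option A: s[2]='c'->'f', delta=(6-3)*13^1 mod 509 = 39, hash=288+39 mod 509 = 327 <-- target
Option B: s[0]='j'->'i', delta=(9-10)*13^3 mod 509 = 348, hash=288+348 mod 509 = 127
Option C: s[0]='j'->'d', delta=(4-10)*13^3 mod 509 = 52, hash=288+52 mod 509 = 340
Option D: s[3]='a'->'b', delta=(2-1)*13^0 mod 509 = 1, hash=288+1 mod 509 = 289
Option E: s[3]='a'->'j', delta=(10-1)*13^0 mod 509 = 9, hash=288+9 mod 509 = 297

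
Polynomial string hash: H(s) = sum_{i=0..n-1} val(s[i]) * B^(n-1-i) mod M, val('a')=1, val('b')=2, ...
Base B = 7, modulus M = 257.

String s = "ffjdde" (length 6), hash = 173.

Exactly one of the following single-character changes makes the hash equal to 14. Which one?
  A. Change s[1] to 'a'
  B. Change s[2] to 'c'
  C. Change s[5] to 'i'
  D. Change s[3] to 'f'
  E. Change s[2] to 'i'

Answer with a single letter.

Option A: s[1]='f'->'a', delta=(1-6)*7^4 mod 257 = 74, hash=173+74 mod 257 = 247
Option B: s[2]='j'->'c', delta=(3-10)*7^3 mod 257 = 169, hash=173+169 mod 257 = 85
Option C: s[5]='e'->'i', delta=(9-5)*7^0 mod 257 = 4, hash=173+4 mod 257 = 177
Option D: s[3]='d'->'f', delta=(6-4)*7^2 mod 257 = 98, hash=173+98 mod 257 = 14 <-- target
Option E: s[2]='j'->'i', delta=(9-10)*7^3 mod 257 = 171, hash=173+171 mod 257 = 87

Answer: D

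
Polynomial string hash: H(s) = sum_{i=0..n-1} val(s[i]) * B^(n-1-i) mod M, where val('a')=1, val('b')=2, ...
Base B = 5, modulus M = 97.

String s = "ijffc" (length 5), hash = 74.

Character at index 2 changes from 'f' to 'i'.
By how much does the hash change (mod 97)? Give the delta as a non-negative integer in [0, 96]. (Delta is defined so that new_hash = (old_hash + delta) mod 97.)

Answer: 75

Derivation:
Delta formula: (val(new) - val(old)) * B^(n-1-k) mod M
  val('i') - val('f') = 9 - 6 = 3
  B^(n-1-k) = 5^2 mod 97 = 25
  Delta = 3 * 25 mod 97 = 75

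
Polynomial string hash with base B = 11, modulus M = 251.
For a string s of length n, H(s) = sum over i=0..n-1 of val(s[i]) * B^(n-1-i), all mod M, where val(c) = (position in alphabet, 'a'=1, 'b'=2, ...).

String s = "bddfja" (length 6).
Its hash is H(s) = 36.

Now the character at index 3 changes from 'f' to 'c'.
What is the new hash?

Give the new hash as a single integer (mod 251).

Answer: 175

Derivation:
val('f') = 6, val('c') = 3
Position k = 3, exponent = n-1-k = 2
B^2 mod M = 11^2 mod 251 = 121
Delta = (3 - 6) * 121 mod 251 = 139
New hash = (36 + 139) mod 251 = 175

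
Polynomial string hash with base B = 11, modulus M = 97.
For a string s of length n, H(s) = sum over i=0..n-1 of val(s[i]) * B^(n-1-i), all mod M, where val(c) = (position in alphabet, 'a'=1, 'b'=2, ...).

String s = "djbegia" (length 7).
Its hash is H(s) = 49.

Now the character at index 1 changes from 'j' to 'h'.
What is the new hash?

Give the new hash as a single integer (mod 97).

val('j') = 10, val('h') = 8
Position k = 1, exponent = n-1-k = 5
B^5 mod M = 11^5 mod 97 = 31
Delta = (8 - 10) * 31 mod 97 = 35
New hash = (49 + 35) mod 97 = 84

Answer: 84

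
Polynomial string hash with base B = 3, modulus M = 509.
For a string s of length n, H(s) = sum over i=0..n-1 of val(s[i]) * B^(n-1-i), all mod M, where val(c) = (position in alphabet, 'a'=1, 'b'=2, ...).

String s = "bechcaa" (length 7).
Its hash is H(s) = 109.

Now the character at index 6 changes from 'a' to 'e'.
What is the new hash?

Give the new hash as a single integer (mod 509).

Answer: 113

Derivation:
val('a') = 1, val('e') = 5
Position k = 6, exponent = n-1-k = 0
B^0 mod M = 3^0 mod 509 = 1
Delta = (5 - 1) * 1 mod 509 = 4
New hash = (109 + 4) mod 509 = 113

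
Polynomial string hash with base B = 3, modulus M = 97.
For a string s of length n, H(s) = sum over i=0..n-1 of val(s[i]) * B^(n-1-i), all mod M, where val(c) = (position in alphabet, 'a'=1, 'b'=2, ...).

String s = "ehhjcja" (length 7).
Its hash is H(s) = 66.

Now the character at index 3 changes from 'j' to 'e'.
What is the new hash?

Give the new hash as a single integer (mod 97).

Answer: 28

Derivation:
val('j') = 10, val('e') = 5
Position k = 3, exponent = n-1-k = 3
B^3 mod M = 3^3 mod 97 = 27
Delta = (5 - 10) * 27 mod 97 = 59
New hash = (66 + 59) mod 97 = 28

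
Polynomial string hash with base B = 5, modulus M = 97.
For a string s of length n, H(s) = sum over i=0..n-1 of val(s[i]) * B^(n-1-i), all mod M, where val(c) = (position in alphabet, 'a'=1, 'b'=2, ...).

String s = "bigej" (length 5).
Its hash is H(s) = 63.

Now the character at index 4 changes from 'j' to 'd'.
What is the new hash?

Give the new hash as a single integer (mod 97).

Answer: 57

Derivation:
val('j') = 10, val('d') = 4
Position k = 4, exponent = n-1-k = 0
B^0 mod M = 5^0 mod 97 = 1
Delta = (4 - 10) * 1 mod 97 = 91
New hash = (63 + 91) mod 97 = 57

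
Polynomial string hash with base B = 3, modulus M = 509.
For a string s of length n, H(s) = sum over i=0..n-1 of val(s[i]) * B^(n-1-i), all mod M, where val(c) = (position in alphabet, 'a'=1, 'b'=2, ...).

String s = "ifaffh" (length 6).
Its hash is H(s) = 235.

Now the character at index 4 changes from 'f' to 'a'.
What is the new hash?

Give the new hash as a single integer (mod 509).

Answer: 220

Derivation:
val('f') = 6, val('a') = 1
Position k = 4, exponent = n-1-k = 1
B^1 mod M = 3^1 mod 509 = 3
Delta = (1 - 6) * 3 mod 509 = 494
New hash = (235 + 494) mod 509 = 220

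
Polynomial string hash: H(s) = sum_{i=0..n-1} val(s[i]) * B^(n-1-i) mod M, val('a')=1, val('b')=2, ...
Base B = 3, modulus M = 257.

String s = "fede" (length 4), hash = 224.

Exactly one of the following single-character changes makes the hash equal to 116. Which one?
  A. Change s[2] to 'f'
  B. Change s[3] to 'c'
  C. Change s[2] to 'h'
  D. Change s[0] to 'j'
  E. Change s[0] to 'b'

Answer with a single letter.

Answer: E

Derivation:
Option A: s[2]='d'->'f', delta=(6-4)*3^1 mod 257 = 6, hash=224+6 mod 257 = 230
Option B: s[3]='e'->'c', delta=(3-5)*3^0 mod 257 = 255, hash=224+255 mod 257 = 222
Option C: s[2]='d'->'h', delta=(8-4)*3^1 mod 257 = 12, hash=224+12 mod 257 = 236
Option D: s[0]='f'->'j', delta=(10-6)*3^3 mod 257 = 108, hash=224+108 mod 257 = 75
Option E: s[0]='f'->'b', delta=(2-6)*3^3 mod 257 = 149, hash=224+149 mod 257 = 116 <-- target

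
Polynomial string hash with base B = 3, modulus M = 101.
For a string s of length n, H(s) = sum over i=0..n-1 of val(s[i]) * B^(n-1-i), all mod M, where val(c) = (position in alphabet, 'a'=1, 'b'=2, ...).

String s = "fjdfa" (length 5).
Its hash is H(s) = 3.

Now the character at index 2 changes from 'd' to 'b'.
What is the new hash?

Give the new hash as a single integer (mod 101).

val('d') = 4, val('b') = 2
Position k = 2, exponent = n-1-k = 2
B^2 mod M = 3^2 mod 101 = 9
Delta = (2 - 4) * 9 mod 101 = 83
New hash = (3 + 83) mod 101 = 86

Answer: 86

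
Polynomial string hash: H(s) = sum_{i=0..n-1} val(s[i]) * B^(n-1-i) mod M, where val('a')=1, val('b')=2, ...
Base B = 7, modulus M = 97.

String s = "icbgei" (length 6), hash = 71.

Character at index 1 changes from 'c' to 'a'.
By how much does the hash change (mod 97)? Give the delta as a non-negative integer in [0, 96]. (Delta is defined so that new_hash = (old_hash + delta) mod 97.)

Answer: 48

Derivation:
Delta formula: (val(new) - val(old)) * B^(n-1-k) mod M
  val('a') - val('c') = 1 - 3 = -2
  B^(n-1-k) = 7^4 mod 97 = 73
  Delta = -2 * 73 mod 97 = 48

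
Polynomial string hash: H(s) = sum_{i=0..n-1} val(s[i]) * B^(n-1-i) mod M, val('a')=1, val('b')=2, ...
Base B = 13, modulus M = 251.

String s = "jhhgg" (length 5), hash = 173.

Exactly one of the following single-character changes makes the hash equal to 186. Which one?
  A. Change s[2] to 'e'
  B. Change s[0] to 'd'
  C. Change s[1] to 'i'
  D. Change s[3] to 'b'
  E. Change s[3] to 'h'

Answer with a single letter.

Answer: E

Derivation:
Option A: s[2]='h'->'e', delta=(5-8)*13^2 mod 251 = 246, hash=173+246 mod 251 = 168
Option B: s[0]='j'->'d', delta=(4-10)*13^4 mod 251 = 67, hash=173+67 mod 251 = 240
Option C: s[1]='h'->'i', delta=(9-8)*13^3 mod 251 = 189, hash=173+189 mod 251 = 111
Option D: s[3]='g'->'b', delta=(2-7)*13^1 mod 251 = 186, hash=173+186 mod 251 = 108
Option E: s[3]='g'->'h', delta=(8-7)*13^1 mod 251 = 13, hash=173+13 mod 251 = 186 <-- target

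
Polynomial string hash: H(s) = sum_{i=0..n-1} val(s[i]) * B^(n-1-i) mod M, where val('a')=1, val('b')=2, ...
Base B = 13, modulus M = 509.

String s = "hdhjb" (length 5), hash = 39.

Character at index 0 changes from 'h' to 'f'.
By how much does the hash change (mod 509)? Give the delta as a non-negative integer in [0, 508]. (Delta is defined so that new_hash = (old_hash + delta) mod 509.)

Delta formula: (val(new) - val(old)) * B^(n-1-k) mod M
  val('f') - val('h') = 6 - 8 = -2
  B^(n-1-k) = 13^4 mod 509 = 57
  Delta = -2 * 57 mod 509 = 395

Answer: 395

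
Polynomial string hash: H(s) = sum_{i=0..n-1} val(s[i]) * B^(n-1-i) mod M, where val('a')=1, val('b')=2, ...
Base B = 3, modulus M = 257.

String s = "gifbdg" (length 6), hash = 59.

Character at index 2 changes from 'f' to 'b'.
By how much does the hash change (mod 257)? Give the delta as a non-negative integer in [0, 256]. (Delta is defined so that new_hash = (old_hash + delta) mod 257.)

Delta formula: (val(new) - val(old)) * B^(n-1-k) mod M
  val('b') - val('f') = 2 - 6 = -4
  B^(n-1-k) = 3^3 mod 257 = 27
  Delta = -4 * 27 mod 257 = 149

Answer: 149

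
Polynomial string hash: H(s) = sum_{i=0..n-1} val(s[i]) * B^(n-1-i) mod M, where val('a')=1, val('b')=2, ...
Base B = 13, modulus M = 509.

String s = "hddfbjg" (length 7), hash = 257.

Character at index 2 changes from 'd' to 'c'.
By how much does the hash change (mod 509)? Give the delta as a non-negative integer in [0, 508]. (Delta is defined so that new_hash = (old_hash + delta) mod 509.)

Delta formula: (val(new) - val(old)) * B^(n-1-k) mod M
  val('c') - val('d') = 3 - 4 = -1
  B^(n-1-k) = 13^4 mod 509 = 57
  Delta = -1 * 57 mod 509 = 452

Answer: 452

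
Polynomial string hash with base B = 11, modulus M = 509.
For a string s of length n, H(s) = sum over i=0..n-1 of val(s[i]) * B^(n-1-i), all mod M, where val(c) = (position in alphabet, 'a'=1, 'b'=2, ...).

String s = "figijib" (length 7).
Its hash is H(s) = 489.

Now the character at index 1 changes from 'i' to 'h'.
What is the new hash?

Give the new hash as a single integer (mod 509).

Answer: 282

Derivation:
val('i') = 9, val('h') = 8
Position k = 1, exponent = n-1-k = 5
B^5 mod M = 11^5 mod 509 = 207
Delta = (8 - 9) * 207 mod 509 = 302
New hash = (489 + 302) mod 509 = 282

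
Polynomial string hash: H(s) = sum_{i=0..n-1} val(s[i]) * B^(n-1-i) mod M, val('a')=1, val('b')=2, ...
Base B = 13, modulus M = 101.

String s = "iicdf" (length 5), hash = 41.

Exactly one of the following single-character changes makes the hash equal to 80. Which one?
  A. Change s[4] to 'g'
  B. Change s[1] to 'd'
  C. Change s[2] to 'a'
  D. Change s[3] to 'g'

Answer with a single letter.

Option A: s[4]='f'->'g', delta=(7-6)*13^0 mod 101 = 1, hash=41+1 mod 101 = 42
Option B: s[1]='i'->'d', delta=(4-9)*13^3 mod 101 = 24, hash=41+24 mod 101 = 65
Option C: s[2]='c'->'a', delta=(1-3)*13^2 mod 101 = 66, hash=41+66 mod 101 = 6
Option D: s[3]='d'->'g', delta=(7-4)*13^1 mod 101 = 39, hash=41+39 mod 101 = 80 <-- target

Answer: D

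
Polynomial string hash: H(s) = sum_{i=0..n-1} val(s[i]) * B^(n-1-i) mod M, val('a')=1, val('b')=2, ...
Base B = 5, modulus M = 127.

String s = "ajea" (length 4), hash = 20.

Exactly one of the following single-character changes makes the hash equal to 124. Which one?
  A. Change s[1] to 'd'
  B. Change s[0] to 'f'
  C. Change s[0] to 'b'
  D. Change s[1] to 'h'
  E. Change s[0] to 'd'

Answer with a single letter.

Option A: s[1]='j'->'d', delta=(4-10)*5^2 mod 127 = 104, hash=20+104 mod 127 = 124 <-- target
Option B: s[0]='a'->'f', delta=(6-1)*5^3 mod 127 = 117, hash=20+117 mod 127 = 10
Option C: s[0]='a'->'b', delta=(2-1)*5^3 mod 127 = 125, hash=20+125 mod 127 = 18
Option D: s[1]='j'->'h', delta=(8-10)*5^2 mod 127 = 77, hash=20+77 mod 127 = 97
Option E: s[0]='a'->'d', delta=(4-1)*5^3 mod 127 = 121, hash=20+121 mod 127 = 14

Answer: A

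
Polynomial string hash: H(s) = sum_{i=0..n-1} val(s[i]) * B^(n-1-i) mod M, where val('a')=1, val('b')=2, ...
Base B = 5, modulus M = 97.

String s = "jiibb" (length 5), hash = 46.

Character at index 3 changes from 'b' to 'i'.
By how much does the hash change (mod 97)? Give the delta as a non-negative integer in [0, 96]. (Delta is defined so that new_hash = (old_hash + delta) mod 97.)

Answer: 35

Derivation:
Delta formula: (val(new) - val(old)) * B^(n-1-k) mod M
  val('i') - val('b') = 9 - 2 = 7
  B^(n-1-k) = 5^1 mod 97 = 5
  Delta = 7 * 5 mod 97 = 35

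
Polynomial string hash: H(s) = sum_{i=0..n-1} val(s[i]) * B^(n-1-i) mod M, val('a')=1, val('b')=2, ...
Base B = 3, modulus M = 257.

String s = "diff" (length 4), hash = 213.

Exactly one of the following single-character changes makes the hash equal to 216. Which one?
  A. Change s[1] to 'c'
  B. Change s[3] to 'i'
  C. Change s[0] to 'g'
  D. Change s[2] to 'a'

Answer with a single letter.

Answer: B

Derivation:
Option A: s[1]='i'->'c', delta=(3-9)*3^2 mod 257 = 203, hash=213+203 mod 257 = 159
Option B: s[3]='f'->'i', delta=(9-6)*3^0 mod 257 = 3, hash=213+3 mod 257 = 216 <-- target
Option C: s[0]='d'->'g', delta=(7-4)*3^3 mod 257 = 81, hash=213+81 mod 257 = 37
Option D: s[2]='f'->'a', delta=(1-6)*3^1 mod 257 = 242, hash=213+242 mod 257 = 198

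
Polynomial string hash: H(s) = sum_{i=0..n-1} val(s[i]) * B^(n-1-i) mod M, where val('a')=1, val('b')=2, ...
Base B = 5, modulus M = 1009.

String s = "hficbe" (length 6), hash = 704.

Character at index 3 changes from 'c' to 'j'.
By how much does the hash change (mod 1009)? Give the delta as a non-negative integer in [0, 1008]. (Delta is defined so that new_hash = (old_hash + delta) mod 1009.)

Answer: 175

Derivation:
Delta formula: (val(new) - val(old)) * B^(n-1-k) mod M
  val('j') - val('c') = 10 - 3 = 7
  B^(n-1-k) = 5^2 mod 1009 = 25
  Delta = 7 * 25 mod 1009 = 175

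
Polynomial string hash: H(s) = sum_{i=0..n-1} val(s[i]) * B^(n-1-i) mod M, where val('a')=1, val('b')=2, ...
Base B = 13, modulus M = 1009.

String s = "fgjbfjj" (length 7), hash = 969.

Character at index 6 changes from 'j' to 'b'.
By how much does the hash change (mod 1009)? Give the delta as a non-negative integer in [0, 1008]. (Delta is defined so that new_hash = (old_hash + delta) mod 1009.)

Answer: 1001

Derivation:
Delta formula: (val(new) - val(old)) * B^(n-1-k) mod M
  val('b') - val('j') = 2 - 10 = -8
  B^(n-1-k) = 13^0 mod 1009 = 1
  Delta = -8 * 1 mod 1009 = 1001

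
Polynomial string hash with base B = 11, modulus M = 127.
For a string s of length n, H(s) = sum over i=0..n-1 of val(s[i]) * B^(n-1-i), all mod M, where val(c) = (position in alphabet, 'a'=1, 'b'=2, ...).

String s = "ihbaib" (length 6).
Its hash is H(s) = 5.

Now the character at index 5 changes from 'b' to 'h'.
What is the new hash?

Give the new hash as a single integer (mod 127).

Answer: 11

Derivation:
val('b') = 2, val('h') = 8
Position k = 5, exponent = n-1-k = 0
B^0 mod M = 11^0 mod 127 = 1
Delta = (8 - 2) * 1 mod 127 = 6
New hash = (5 + 6) mod 127 = 11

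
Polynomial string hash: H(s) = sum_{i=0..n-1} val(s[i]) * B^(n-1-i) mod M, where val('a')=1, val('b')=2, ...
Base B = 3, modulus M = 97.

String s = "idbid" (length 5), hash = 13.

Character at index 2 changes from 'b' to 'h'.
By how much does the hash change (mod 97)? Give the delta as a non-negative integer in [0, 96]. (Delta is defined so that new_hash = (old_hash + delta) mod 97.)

Answer: 54

Derivation:
Delta formula: (val(new) - val(old)) * B^(n-1-k) mod M
  val('h') - val('b') = 8 - 2 = 6
  B^(n-1-k) = 3^2 mod 97 = 9
  Delta = 6 * 9 mod 97 = 54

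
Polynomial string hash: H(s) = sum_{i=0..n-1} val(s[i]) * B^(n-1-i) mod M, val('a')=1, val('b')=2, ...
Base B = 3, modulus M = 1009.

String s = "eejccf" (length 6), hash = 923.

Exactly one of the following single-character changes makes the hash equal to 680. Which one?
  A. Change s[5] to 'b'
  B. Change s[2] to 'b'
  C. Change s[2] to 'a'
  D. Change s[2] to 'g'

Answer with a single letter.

Option A: s[5]='f'->'b', delta=(2-6)*3^0 mod 1009 = 1005, hash=923+1005 mod 1009 = 919
Option B: s[2]='j'->'b', delta=(2-10)*3^3 mod 1009 = 793, hash=923+793 mod 1009 = 707
Option C: s[2]='j'->'a', delta=(1-10)*3^3 mod 1009 = 766, hash=923+766 mod 1009 = 680 <-- target
Option D: s[2]='j'->'g', delta=(7-10)*3^3 mod 1009 = 928, hash=923+928 mod 1009 = 842

Answer: C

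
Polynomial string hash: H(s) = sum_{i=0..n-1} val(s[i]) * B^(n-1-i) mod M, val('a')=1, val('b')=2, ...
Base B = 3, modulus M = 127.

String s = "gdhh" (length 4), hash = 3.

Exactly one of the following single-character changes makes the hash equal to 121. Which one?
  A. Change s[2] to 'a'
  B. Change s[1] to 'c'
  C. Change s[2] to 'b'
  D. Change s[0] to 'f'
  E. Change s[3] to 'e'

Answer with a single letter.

Option A: s[2]='h'->'a', delta=(1-8)*3^1 mod 127 = 106, hash=3+106 mod 127 = 109
Option B: s[1]='d'->'c', delta=(3-4)*3^2 mod 127 = 118, hash=3+118 mod 127 = 121 <-- target
Option C: s[2]='h'->'b', delta=(2-8)*3^1 mod 127 = 109, hash=3+109 mod 127 = 112
Option D: s[0]='g'->'f', delta=(6-7)*3^3 mod 127 = 100, hash=3+100 mod 127 = 103
Option E: s[3]='h'->'e', delta=(5-8)*3^0 mod 127 = 124, hash=3+124 mod 127 = 0

Answer: B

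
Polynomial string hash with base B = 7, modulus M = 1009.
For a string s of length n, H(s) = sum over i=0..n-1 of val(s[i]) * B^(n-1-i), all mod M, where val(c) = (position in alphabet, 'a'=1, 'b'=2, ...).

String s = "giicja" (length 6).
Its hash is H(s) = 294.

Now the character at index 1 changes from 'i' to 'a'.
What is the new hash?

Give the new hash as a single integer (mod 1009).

Answer: 257

Derivation:
val('i') = 9, val('a') = 1
Position k = 1, exponent = n-1-k = 4
B^4 mod M = 7^4 mod 1009 = 383
Delta = (1 - 9) * 383 mod 1009 = 972
New hash = (294 + 972) mod 1009 = 257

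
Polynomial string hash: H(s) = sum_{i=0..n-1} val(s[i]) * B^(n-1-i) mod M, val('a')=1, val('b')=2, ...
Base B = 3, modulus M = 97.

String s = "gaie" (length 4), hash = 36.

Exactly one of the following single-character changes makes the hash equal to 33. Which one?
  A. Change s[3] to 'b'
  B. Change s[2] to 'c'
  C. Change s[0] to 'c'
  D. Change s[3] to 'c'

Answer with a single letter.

Option A: s[3]='e'->'b', delta=(2-5)*3^0 mod 97 = 94, hash=36+94 mod 97 = 33 <-- target
Option B: s[2]='i'->'c', delta=(3-9)*3^1 mod 97 = 79, hash=36+79 mod 97 = 18
Option C: s[0]='g'->'c', delta=(3-7)*3^3 mod 97 = 86, hash=36+86 mod 97 = 25
Option D: s[3]='e'->'c', delta=(3-5)*3^0 mod 97 = 95, hash=36+95 mod 97 = 34

Answer: A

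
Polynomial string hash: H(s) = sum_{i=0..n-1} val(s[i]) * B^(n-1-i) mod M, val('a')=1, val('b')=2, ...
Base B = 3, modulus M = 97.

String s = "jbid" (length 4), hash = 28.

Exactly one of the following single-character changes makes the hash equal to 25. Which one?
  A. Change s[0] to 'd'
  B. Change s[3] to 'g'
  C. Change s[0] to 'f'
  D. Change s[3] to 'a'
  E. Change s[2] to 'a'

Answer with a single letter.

Answer: D

Derivation:
Option A: s[0]='j'->'d', delta=(4-10)*3^3 mod 97 = 32, hash=28+32 mod 97 = 60
Option B: s[3]='d'->'g', delta=(7-4)*3^0 mod 97 = 3, hash=28+3 mod 97 = 31
Option C: s[0]='j'->'f', delta=(6-10)*3^3 mod 97 = 86, hash=28+86 mod 97 = 17
Option D: s[3]='d'->'a', delta=(1-4)*3^0 mod 97 = 94, hash=28+94 mod 97 = 25 <-- target
Option E: s[2]='i'->'a', delta=(1-9)*3^1 mod 97 = 73, hash=28+73 mod 97 = 4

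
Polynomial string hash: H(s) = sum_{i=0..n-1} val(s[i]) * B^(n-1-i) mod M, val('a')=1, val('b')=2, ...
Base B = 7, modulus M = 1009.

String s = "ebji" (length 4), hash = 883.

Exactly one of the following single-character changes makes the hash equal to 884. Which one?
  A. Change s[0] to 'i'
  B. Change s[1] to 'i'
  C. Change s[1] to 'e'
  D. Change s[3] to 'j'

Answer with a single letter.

Answer: D

Derivation:
Option A: s[0]='e'->'i', delta=(9-5)*7^3 mod 1009 = 363, hash=883+363 mod 1009 = 237
Option B: s[1]='b'->'i', delta=(9-2)*7^2 mod 1009 = 343, hash=883+343 mod 1009 = 217
Option C: s[1]='b'->'e', delta=(5-2)*7^2 mod 1009 = 147, hash=883+147 mod 1009 = 21
Option D: s[3]='i'->'j', delta=(10-9)*7^0 mod 1009 = 1, hash=883+1 mod 1009 = 884 <-- target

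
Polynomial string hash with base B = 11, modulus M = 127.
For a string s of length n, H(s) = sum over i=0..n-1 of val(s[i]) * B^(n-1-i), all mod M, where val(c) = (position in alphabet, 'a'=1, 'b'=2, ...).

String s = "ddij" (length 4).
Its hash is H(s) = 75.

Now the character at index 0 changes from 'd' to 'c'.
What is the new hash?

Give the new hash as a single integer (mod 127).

val('d') = 4, val('c') = 3
Position k = 0, exponent = n-1-k = 3
B^3 mod M = 11^3 mod 127 = 61
Delta = (3 - 4) * 61 mod 127 = 66
New hash = (75 + 66) mod 127 = 14

Answer: 14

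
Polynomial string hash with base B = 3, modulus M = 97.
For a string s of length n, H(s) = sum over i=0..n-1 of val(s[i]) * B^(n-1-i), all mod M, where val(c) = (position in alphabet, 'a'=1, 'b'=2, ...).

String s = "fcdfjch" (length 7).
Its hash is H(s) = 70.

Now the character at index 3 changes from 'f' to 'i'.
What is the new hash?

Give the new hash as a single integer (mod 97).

Answer: 54

Derivation:
val('f') = 6, val('i') = 9
Position k = 3, exponent = n-1-k = 3
B^3 mod M = 3^3 mod 97 = 27
Delta = (9 - 6) * 27 mod 97 = 81
New hash = (70 + 81) mod 97 = 54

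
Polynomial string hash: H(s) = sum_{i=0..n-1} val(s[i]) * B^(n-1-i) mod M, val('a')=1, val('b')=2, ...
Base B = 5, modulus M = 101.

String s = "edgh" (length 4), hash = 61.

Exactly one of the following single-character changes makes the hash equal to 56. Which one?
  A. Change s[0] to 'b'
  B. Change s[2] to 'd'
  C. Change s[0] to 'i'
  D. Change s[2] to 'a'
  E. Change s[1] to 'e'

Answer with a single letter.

Option A: s[0]='e'->'b', delta=(2-5)*5^3 mod 101 = 29, hash=61+29 mod 101 = 90
Option B: s[2]='g'->'d', delta=(4-7)*5^1 mod 101 = 86, hash=61+86 mod 101 = 46
Option C: s[0]='e'->'i', delta=(9-5)*5^3 mod 101 = 96, hash=61+96 mod 101 = 56 <-- target
Option D: s[2]='g'->'a', delta=(1-7)*5^1 mod 101 = 71, hash=61+71 mod 101 = 31
Option E: s[1]='d'->'e', delta=(5-4)*5^2 mod 101 = 25, hash=61+25 mod 101 = 86

Answer: C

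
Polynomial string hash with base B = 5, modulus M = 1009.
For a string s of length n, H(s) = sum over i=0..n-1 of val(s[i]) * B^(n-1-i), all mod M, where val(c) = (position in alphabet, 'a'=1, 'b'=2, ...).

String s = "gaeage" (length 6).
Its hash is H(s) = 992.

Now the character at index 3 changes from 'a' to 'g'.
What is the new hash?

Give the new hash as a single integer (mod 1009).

Answer: 133

Derivation:
val('a') = 1, val('g') = 7
Position k = 3, exponent = n-1-k = 2
B^2 mod M = 5^2 mod 1009 = 25
Delta = (7 - 1) * 25 mod 1009 = 150
New hash = (992 + 150) mod 1009 = 133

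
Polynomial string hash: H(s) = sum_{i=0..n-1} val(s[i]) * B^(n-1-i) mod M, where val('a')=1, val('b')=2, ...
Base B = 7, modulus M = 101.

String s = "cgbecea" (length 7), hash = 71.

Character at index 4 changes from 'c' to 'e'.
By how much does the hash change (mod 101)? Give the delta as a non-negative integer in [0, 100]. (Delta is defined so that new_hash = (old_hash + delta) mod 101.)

Answer: 98

Derivation:
Delta formula: (val(new) - val(old)) * B^(n-1-k) mod M
  val('e') - val('c') = 5 - 3 = 2
  B^(n-1-k) = 7^2 mod 101 = 49
  Delta = 2 * 49 mod 101 = 98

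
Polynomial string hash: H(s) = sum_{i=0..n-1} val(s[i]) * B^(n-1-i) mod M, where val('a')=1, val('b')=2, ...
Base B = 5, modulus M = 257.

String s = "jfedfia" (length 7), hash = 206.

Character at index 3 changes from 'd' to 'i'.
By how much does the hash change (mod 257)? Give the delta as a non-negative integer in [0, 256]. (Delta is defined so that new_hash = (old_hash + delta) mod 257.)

Delta formula: (val(new) - val(old)) * B^(n-1-k) mod M
  val('i') - val('d') = 9 - 4 = 5
  B^(n-1-k) = 5^3 mod 257 = 125
  Delta = 5 * 125 mod 257 = 111

Answer: 111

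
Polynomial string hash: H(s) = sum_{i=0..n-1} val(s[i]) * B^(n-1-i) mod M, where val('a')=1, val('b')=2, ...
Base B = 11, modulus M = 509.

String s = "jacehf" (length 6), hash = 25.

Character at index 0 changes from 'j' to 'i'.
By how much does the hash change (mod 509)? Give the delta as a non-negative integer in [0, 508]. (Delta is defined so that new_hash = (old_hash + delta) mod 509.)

Answer: 302

Derivation:
Delta formula: (val(new) - val(old)) * B^(n-1-k) mod M
  val('i') - val('j') = 9 - 10 = -1
  B^(n-1-k) = 11^5 mod 509 = 207
  Delta = -1 * 207 mod 509 = 302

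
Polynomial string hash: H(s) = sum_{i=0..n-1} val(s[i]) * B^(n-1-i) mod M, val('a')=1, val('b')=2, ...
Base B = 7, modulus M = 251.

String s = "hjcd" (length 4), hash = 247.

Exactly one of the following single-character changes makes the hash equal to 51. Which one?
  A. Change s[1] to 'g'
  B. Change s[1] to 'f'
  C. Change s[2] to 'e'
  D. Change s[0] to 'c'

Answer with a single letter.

Answer: B

Derivation:
Option A: s[1]='j'->'g', delta=(7-10)*7^2 mod 251 = 104, hash=247+104 mod 251 = 100
Option B: s[1]='j'->'f', delta=(6-10)*7^2 mod 251 = 55, hash=247+55 mod 251 = 51 <-- target
Option C: s[2]='c'->'e', delta=(5-3)*7^1 mod 251 = 14, hash=247+14 mod 251 = 10
Option D: s[0]='h'->'c', delta=(3-8)*7^3 mod 251 = 42, hash=247+42 mod 251 = 38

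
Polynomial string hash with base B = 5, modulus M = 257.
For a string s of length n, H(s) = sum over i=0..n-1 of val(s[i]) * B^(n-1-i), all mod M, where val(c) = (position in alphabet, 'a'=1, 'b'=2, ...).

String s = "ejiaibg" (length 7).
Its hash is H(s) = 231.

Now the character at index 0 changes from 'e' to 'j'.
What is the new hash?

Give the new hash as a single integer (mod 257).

Answer: 228

Derivation:
val('e') = 5, val('j') = 10
Position k = 0, exponent = n-1-k = 6
B^6 mod M = 5^6 mod 257 = 205
Delta = (10 - 5) * 205 mod 257 = 254
New hash = (231 + 254) mod 257 = 228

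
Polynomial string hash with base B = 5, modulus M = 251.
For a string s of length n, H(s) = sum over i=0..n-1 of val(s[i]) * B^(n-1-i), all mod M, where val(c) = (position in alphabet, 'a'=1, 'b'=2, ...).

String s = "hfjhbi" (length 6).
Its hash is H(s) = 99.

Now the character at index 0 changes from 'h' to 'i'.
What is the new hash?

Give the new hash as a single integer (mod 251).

Answer: 212

Derivation:
val('h') = 8, val('i') = 9
Position k = 0, exponent = n-1-k = 5
B^5 mod M = 5^5 mod 251 = 113
Delta = (9 - 8) * 113 mod 251 = 113
New hash = (99 + 113) mod 251 = 212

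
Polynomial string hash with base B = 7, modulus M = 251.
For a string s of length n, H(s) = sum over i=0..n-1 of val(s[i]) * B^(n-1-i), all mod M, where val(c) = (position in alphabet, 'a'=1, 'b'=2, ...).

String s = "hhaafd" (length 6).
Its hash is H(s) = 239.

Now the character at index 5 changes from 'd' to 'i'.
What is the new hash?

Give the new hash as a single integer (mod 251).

Answer: 244

Derivation:
val('d') = 4, val('i') = 9
Position k = 5, exponent = n-1-k = 0
B^0 mod M = 7^0 mod 251 = 1
Delta = (9 - 4) * 1 mod 251 = 5
New hash = (239 + 5) mod 251 = 244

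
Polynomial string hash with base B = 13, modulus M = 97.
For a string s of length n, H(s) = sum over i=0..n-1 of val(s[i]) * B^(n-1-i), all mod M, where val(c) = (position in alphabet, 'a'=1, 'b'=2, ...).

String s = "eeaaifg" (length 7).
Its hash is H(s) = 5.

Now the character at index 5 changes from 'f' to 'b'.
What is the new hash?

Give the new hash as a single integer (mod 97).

Answer: 50

Derivation:
val('f') = 6, val('b') = 2
Position k = 5, exponent = n-1-k = 1
B^1 mod M = 13^1 mod 97 = 13
Delta = (2 - 6) * 13 mod 97 = 45
New hash = (5 + 45) mod 97 = 50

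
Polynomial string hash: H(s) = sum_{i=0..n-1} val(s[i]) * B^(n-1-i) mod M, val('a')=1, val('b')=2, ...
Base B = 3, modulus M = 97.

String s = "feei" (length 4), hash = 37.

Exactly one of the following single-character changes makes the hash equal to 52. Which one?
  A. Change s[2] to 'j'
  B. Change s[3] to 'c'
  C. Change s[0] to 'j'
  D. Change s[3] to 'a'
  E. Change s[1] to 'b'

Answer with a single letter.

Answer: A

Derivation:
Option A: s[2]='e'->'j', delta=(10-5)*3^1 mod 97 = 15, hash=37+15 mod 97 = 52 <-- target
Option B: s[3]='i'->'c', delta=(3-9)*3^0 mod 97 = 91, hash=37+91 mod 97 = 31
Option C: s[0]='f'->'j', delta=(10-6)*3^3 mod 97 = 11, hash=37+11 mod 97 = 48
Option D: s[3]='i'->'a', delta=(1-9)*3^0 mod 97 = 89, hash=37+89 mod 97 = 29
Option E: s[1]='e'->'b', delta=(2-5)*3^2 mod 97 = 70, hash=37+70 mod 97 = 10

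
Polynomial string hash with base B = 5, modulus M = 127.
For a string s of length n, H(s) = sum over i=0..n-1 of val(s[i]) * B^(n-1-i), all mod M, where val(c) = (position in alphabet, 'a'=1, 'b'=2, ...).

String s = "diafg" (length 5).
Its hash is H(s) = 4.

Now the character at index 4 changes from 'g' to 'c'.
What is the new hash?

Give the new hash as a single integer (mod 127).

val('g') = 7, val('c') = 3
Position k = 4, exponent = n-1-k = 0
B^0 mod M = 5^0 mod 127 = 1
Delta = (3 - 7) * 1 mod 127 = 123
New hash = (4 + 123) mod 127 = 0

Answer: 0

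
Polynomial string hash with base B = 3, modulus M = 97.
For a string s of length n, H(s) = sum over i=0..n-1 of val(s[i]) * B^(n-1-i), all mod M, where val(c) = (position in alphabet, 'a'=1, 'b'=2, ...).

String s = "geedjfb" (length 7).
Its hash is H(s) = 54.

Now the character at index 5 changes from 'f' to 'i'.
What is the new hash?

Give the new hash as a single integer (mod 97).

Answer: 63

Derivation:
val('f') = 6, val('i') = 9
Position k = 5, exponent = n-1-k = 1
B^1 mod M = 3^1 mod 97 = 3
Delta = (9 - 6) * 3 mod 97 = 9
New hash = (54 + 9) mod 97 = 63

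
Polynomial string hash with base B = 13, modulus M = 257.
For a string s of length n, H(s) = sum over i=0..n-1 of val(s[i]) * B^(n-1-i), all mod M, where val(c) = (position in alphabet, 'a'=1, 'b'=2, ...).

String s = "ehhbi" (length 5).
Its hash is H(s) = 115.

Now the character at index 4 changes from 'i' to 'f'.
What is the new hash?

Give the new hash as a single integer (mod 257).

Answer: 112

Derivation:
val('i') = 9, val('f') = 6
Position k = 4, exponent = n-1-k = 0
B^0 mod M = 13^0 mod 257 = 1
Delta = (6 - 9) * 1 mod 257 = 254
New hash = (115 + 254) mod 257 = 112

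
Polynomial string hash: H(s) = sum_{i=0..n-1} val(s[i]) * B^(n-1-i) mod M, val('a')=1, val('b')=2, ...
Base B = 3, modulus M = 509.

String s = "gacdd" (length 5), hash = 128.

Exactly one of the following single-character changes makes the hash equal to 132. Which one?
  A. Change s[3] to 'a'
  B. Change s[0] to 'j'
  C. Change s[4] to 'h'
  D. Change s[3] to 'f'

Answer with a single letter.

Option A: s[3]='d'->'a', delta=(1-4)*3^1 mod 509 = 500, hash=128+500 mod 509 = 119
Option B: s[0]='g'->'j', delta=(10-7)*3^4 mod 509 = 243, hash=128+243 mod 509 = 371
Option C: s[4]='d'->'h', delta=(8-4)*3^0 mod 509 = 4, hash=128+4 mod 509 = 132 <-- target
Option D: s[3]='d'->'f', delta=(6-4)*3^1 mod 509 = 6, hash=128+6 mod 509 = 134

Answer: C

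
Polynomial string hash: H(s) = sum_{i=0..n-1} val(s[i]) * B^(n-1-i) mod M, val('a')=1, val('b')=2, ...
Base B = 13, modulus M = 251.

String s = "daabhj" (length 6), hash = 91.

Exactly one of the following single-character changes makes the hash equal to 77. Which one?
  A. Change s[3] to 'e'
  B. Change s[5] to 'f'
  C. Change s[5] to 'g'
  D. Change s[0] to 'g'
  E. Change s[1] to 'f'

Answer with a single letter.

Answer: E

Derivation:
Option A: s[3]='b'->'e', delta=(5-2)*13^2 mod 251 = 5, hash=91+5 mod 251 = 96
Option B: s[5]='j'->'f', delta=(6-10)*13^0 mod 251 = 247, hash=91+247 mod 251 = 87
Option C: s[5]='j'->'g', delta=(7-10)*13^0 mod 251 = 248, hash=91+248 mod 251 = 88
Option D: s[0]='d'->'g', delta=(7-4)*13^5 mod 251 = 192, hash=91+192 mod 251 = 32
Option E: s[1]='a'->'f', delta=(6-1)*13^4 mod 251 = 237, hash=91+237 mod 251 = 77 <-- target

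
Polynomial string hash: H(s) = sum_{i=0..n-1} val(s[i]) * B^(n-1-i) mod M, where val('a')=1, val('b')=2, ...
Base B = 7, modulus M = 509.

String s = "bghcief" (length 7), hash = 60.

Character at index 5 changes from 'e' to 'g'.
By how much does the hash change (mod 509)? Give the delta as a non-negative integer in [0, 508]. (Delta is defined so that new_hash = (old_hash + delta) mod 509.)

Delta formula: (val(new) - val(old)) * B^(n-1-k) mod M
  val('g') - val('e') = 7 - 5 = 2
  B^(n-1-k) = 7^1 mod 509 = 7
  Delta = 2 * 7 mod 509 = 14

Answer: 14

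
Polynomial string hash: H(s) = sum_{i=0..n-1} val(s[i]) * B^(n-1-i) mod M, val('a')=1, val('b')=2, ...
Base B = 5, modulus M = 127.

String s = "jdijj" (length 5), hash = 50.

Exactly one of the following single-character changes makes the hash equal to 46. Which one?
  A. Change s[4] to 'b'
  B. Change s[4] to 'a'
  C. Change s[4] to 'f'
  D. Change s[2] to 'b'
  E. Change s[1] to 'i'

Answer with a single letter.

Option A: s[4]='j'->'b', delta=(2-10)*5^0 mod 127 = 119, hash=50+119 mod 127 = 42
Option B: s[4]='j'->'a', delta=(1-10)*5^0 mod 127 = 118, hash=50+118 mod 127 = 41
Option C: s[4]='j'->'f', delta=(6-10)*5^0 mod 127 = 123, hash=50+123 mod 127 = 46 <-- target
Option D: s[2]='i'->'b', delta=(2-9)*5^2 mod 127 = 79, hash=50+79 mod 127 = 2
Option E: s[1]='d'->'i', delta=(9-4)*5^3 mod 127 = 117, hash=50+117 mod 127 = 40

Answer: C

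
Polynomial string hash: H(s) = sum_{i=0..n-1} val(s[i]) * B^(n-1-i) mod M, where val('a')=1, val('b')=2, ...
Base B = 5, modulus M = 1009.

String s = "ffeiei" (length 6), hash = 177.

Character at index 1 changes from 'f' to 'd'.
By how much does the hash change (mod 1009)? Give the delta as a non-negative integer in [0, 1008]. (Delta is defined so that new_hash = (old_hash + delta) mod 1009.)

Delta formula: (val(new) - val(old)) * B^(n-1-k) mod M
  val('d') - val('f') = 4 - 6 = -2
  B^(n-1-k) = 5^4 mod 1009 = 625
  Delta = -2 * 625 mod 1009 = 768

Answer: 768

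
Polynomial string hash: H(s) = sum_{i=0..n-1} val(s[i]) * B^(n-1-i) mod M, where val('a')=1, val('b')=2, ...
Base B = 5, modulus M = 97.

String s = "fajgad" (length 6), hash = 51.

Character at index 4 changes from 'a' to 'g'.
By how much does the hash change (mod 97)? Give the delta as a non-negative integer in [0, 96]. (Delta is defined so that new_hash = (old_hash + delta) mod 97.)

Answer: 30

Derivation:
Delta formula: (val(new) - val(old)) * B^(n-1-k) mod M
  val('g') - val('a') = 7 - 1 = 6
  B^(n-1-k) = 5^1 mod 97 = 5
  Delta = 6 * 5 mod 97 = 30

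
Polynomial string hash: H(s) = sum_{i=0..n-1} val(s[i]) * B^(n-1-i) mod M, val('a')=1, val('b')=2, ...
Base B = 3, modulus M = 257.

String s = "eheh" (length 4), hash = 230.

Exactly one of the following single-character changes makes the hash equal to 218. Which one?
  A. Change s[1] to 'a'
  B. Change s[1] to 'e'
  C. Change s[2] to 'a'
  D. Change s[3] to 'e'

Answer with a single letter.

Option A: s[1]='h'->'a', delta=(1-8)*3^2 mod 257 = 194, hash=230+194 mod 257 = 167
Option B: s[1]='h'->'e', delta=(5-8)*3^2 mod 257 = 230, hash=230+230 mod 257 = 203
Option C: s[2]='e'->'a', delta=(1-5)*3^1 mod 257 = 245, hash=230+245 mod 257 = 218 <-- target
Option D: s[3]='h'->'e', delta=(5-8)*3^0 mod 257 = 254, hash=230+254 mod 257 = 227

Answer: C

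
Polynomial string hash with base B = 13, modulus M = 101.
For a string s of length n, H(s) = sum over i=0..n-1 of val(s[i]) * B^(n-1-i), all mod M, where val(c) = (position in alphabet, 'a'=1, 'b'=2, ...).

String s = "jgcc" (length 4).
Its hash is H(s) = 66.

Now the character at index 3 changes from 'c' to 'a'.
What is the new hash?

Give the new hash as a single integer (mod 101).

val('c') = 3, val('a') = 1
Position k = 3, exponent = n-1-k = 0
B^0 mod M = 13^0 mod 101 = 1
Delta = (1 - 3) * 1 mod 101 = 99
New hash = (66 + 99) mod 101 = 64

Answer: 64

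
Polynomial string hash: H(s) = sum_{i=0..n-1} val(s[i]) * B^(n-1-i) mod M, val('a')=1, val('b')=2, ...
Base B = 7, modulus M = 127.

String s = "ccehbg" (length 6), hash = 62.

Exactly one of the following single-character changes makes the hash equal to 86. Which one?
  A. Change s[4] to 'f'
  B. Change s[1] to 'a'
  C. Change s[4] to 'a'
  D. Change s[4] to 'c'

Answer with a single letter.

Answer: B

Derivation:
Option A: s[4]='b'->'f', delta=(6-2)*7^1 mod 127 = 28, hash=62+28 mod 127 = 90
Option B: s[1]='c'->'a', delta=(1-3)*7^4 mod 127 = 24, hash=62+24 mod 127 = 86 <-- target
Option C: s[4]='b'->'a', delta=(1-2)*7^1 mod 127 = 120, hash=62+120 mod 127 = 55
Option D: s[4]='b'->'c', delta=(3-2)*7^1 mod 127 = 7, hash=62+7 mod 127 = 69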